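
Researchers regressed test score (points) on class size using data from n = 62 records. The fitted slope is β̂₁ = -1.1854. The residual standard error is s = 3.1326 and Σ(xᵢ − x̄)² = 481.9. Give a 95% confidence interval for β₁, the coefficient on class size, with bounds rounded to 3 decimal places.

SE(β̂₁) = s/√Sₓₓ = 3.1326/√481.9 = 0.142701.
df = n − 2 = 60.
t* = t_{0.025, 60} = 2.000298.
Margin = t* × SE = 2.000298 × 0.142701 = 0.28544.
CI: -1.1854 ± 0.28544 → (-1.471, -0.900).
With 95% confidence, each one-unit increase in class size is associated with a change of between -1.471 and -0.900 points in test score.

(-1.471, -0.900)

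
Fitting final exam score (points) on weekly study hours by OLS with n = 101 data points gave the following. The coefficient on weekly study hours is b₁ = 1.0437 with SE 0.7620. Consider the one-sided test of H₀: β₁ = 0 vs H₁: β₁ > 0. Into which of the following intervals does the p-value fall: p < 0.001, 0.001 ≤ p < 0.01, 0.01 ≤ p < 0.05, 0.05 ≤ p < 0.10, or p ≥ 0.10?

t = 1.0437 / 0.7620 = 1.370.
df = n − 2 = 101 − 2 = 99.
One-sided p = P(T_{99} > t) ≈ 0.0869.
So 0.05 ≤ p < 0.10.

0.05 ≤ p < 0.10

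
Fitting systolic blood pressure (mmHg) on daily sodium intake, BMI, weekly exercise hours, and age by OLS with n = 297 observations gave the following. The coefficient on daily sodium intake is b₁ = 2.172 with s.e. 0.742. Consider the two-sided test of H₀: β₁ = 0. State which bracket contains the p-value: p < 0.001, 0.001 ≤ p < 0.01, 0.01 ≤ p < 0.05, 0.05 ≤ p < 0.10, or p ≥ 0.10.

0.001 ≤ p < 0.01

t = 2.172 / 0.742 = 2.927.
df = n − k − 1 = 297 − 4 − 1 = 292.
Two-sided p = 2·P(T_{292} > |t|) ≈ 0.0037.
So 0.001 ≤ p < 0.01.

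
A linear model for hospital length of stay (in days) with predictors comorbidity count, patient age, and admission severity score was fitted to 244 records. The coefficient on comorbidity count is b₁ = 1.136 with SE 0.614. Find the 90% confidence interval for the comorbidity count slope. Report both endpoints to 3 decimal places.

df = n − k − 1 = 244 − 3 − 1 = 240.
t* = t_{0.05, 240} = 1.651227.
Margin = t* × SE = 1.651227 × 0.614 = 1.01385.
CI: 1.136 ± 1.01385 → (0.122, 2.150).
With 90% confidence, each one-unit increase in comorbidity count is associated with a change of between 0.122 and 2.150 days in hospital length of stay, holding the other predictors fixed.

(0.122, 2.150)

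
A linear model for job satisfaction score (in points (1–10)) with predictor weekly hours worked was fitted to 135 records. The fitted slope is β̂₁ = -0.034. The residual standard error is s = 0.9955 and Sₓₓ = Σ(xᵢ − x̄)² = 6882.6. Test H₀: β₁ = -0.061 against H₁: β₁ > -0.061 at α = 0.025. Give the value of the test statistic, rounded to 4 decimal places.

t = 2.2501

SE(β̂₁) = s/√Sₓₓ = 0.9955/√6882.6 = 0.0119996.
t = (-0.034 − (-0.061)) / 0.0119996 = 2.2501.
df = n − 2 = 133.
One-sided p ≈ 0.0130, which is < 0.025, so reject H₀.
There is evidence that the true slope on weekly hours worked exceeds -0.061 points (1–10) per unit.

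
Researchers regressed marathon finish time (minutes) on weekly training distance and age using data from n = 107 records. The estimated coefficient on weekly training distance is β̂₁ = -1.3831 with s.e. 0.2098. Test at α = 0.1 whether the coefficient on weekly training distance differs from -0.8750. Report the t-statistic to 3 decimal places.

t = -2.422

H₀: β₁ = -0.8750 vs H₁: β₁ ≠ -0.8750.
t = (β̂₁ − β₁⁰)/SE = (-1.3831 − (-0.8750)) / 0.2098 = -2.422.
df = n − k − 1 = 107 − 2 − 1 = 104.
Two-sided p ≈ 0.0172, which is < 0.1, so reject H₀.
There is evidence that the true slope on weekly training distance differs from -0.8750 minutes per unit, holding the other predictors fixed.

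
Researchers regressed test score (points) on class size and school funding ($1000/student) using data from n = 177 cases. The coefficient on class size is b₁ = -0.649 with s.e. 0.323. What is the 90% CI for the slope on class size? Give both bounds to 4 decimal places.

(-1.1831, -0.1149)

df = n − k − 1 = 177 − 2 − 1 = 174.
t* = t_{0.05, 174} = 1.653658.
Margin = t* × SE = 1.653658 × 0.323 = 0.534132.
CI: -0.649 ± 0.534132 → (-1.1831, -0.1149).
With 90% confidence, each one-unit increase in class size is associated with a change of between -1.1831 and -0.1149 points in test score, holding the other predictors fixed.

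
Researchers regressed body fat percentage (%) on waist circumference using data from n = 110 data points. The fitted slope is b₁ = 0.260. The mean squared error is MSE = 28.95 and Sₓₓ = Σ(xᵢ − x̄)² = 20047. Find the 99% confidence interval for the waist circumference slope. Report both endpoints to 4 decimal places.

SE(b₁) = √(MSE/Sₓₓ) = √(28.95/20047) = 0.0380014.
df = n − 2 = 108.
t* = t_{0.005, 108} = 2.62212.
Margin = t* × SE = 2.62212 × 0.0380014 = 0.099644.
CI: 0.260 ± 0.099644 → (0.1604, 0.3596).
With 99% confidence, each one-unit increase in waist circumference is associated with a change of between 0.1604 and 0.3596 % in body fat percentage.

(0.1604, 0.3596)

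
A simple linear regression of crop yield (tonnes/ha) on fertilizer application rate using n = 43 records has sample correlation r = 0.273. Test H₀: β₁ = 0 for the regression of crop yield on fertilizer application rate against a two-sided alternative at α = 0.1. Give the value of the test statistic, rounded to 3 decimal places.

t = 1.817

t = r·√(n − 2)/√(1 − r²) = 0.273·√41/√0.925471 = 1.817.
df = n − 2 = 41.
Two-sided p ≈ 0.0765, which is < 0.1, so reject H₀.
There is evidence of a linear association between fertilizer application rate and crop yield.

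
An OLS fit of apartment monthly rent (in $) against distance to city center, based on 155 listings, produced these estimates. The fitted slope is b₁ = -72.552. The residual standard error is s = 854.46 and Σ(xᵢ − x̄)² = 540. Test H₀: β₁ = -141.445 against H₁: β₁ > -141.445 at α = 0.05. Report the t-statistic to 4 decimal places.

SE(b₁) = s/√Sₓₓ = 854.46/√540 = 36.7701.
t = (-72.552 − (-141.445)) / 36.7701 = 1.8736.
df = n − 2 = 153.
One-sided p ≈ 0.0314, which is < 0.05, so reject H₀.
There is evidence that the true slope on distance to city center exceeds -141.445 $ per unit.

t = 1.8736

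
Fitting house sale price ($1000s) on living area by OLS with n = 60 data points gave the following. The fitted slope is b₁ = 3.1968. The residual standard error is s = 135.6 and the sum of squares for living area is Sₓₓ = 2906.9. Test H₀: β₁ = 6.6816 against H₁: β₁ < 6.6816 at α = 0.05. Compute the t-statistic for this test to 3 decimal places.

SE(b₁) = s/√Sₓₓ = 135.6/√2906.9 = 2.51504.
t = (3.1968 − 6.6816) / 2.51504 = -1.386.
df = n − 2 = 58.
One-sided p ≈ 0.0856, which is ≥ 0.05, so fail to reject H₀.
The data do not give significant evidence that the true slope on living area is below 6.6816 $1000s per unit.

t = -1.386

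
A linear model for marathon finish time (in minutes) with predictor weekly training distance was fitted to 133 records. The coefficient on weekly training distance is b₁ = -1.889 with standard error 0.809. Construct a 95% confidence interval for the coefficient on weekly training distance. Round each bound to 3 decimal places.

df = n − 2 = 133 − 2 = 131.
t* = t_{0.025, 131} = 1.978239.
Margin = t* × SE = 1.978239 × 0.809 = 1.60039.
CI: -1.889 ± 1.60039 → (-3.489, -0.289).
With 95% confidence, each one-unit increase in weekly training distance is associated with a change of between -3.489 and -0.289 minutes in marathon finish time.

(-3.489, -0.289)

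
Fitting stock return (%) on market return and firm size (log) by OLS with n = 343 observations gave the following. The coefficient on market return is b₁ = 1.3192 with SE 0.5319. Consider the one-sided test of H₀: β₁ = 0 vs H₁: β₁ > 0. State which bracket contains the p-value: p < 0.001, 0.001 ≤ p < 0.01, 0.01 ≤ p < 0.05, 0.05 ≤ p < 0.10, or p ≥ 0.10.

0.001 ≤ p < 0.01

t = 1.3192 / 0.5319 = 2.480.
df = n − k − 1 = 343 − 2 − 1 = 340.
One-sided p = P(T_{340} > t) ≈ 0.0068.
So 0.001 ≤ p < 0.01.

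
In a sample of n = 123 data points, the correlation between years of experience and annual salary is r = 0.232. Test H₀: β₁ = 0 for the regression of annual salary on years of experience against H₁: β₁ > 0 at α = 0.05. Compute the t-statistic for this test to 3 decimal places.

t = r·√(n − 2)/√(1 − r²) = 0.232·√121/√0.946176 = 2.624.
df = n − 2 = 121.
One-sided p ≈ 0.0049, which is < 0.05, so reject H₀.
There is evidence of a linear association between years of experience and annual salary.

t = 2.624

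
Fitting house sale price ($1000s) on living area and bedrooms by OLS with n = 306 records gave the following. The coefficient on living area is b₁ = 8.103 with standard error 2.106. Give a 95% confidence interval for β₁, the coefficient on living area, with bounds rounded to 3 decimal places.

(3.959, 12.247)

df = n − k − 1 = 306 − 2 − 1 = 303.
t* = t_{0.025, 303} = 1.967824.
Margin = t* × SE = 1.967824 × 2.106 = 4.14424.
CI: 8.103 ± 4.14424 → (3.959, 12.247).
With 95% confidence, each one-unit increase in living area is associated with a change of between 3.959 and 12.247 $1000s in house sale price, holding the other predictors fixed.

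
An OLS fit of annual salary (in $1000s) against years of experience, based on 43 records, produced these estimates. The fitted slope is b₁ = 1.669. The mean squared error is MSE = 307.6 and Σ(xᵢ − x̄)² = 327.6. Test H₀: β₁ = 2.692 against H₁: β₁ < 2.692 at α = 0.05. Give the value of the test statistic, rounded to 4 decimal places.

t = -1.0557

SE(b₁) = √(MSE/Sₓₓ) = √(307.6/327.6) = 0.968994.
t = (1.669 − 2.692) / 0.968994 = -1.0557.
df = n − 2 = 41.
One-sided p ≈ 0.1486, which is ≥ 0.05, so fail to reject H₀.
The data do not give significant evidence that the true slope on years of experience is below 2.692 $1000s per unit.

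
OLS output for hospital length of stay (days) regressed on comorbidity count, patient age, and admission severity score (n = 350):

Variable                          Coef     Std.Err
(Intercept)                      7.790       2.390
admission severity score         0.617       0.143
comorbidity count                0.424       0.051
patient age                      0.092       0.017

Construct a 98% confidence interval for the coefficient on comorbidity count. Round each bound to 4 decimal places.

Read off: b = 0.424, SE = 0.051 for comorbidity count.
df = n − k − 1 = 350 − 3 − 1 = 346.
t* = t_{0.01, 346} = 2.337173.
Margin = t* × SE = 2.337173 × 0.051 = 0.119196.
CI: 0.424 ± 0.119196 → (0.3048, 0.5432).

(0.3048, 0.5432)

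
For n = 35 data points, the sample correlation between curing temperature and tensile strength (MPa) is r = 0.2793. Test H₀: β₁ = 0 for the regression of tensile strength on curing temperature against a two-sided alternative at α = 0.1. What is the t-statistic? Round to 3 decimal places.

t = r·√(n − 2)/√(1 − r²) = 0.2793·√33/√0.921992 = 1.671.
df = n − 2 = 33.
Two-sided p ≈ 0.1042, which is ≥ 0.1, so fail to reject H₀.
The data do not give significant evidence of a linear association between curing temperature and tensile strength.

t = 1.671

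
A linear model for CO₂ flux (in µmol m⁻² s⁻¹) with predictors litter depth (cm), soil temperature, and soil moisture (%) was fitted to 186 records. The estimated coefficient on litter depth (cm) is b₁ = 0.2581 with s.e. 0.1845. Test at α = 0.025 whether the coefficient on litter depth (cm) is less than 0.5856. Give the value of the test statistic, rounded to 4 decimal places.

t = -1.7751

H₀: β₁ = 0.5856 vs H₁: β₁ < 0.5856.
t = (b₁ − β₁⁰)/SE = (0.2581 − 0.5856) / 0.1845 = -1.7751.
df = n − k − 1 = 186 − 3 − 1 = 182.
One-sided p ≈ 0.0388, which is ≥ 0.025, so fail to reject H₀.
The data do not give significant evidence that the true slope on litter depth (cm) is below 0.5856 µmol m⁻² s⁻¹ per unit, holding the other predictors fixed.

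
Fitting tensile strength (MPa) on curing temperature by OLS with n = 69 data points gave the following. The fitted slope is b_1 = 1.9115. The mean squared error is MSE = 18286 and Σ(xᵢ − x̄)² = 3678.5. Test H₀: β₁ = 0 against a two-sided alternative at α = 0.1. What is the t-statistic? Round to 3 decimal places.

t = 0.857

SE(b_1) = √(MSE/Sₓₓ) = √(18286/3678.5) = 2.22958.
t = 1.9115 / 2.22958 = 0.857.
df = n − 2 = 67.
Two-sided p ≈ 0.3943, which is ≥ 0.1, so fail to reject H₀.
The data do not give significant evidence of an association between curing temperature and tensile strength.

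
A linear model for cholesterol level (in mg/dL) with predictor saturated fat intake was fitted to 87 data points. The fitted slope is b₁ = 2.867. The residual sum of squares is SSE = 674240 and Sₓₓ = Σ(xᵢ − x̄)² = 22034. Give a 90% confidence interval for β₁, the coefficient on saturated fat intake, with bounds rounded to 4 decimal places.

MSE = SSE/(n − 2) = 674240/85 = 7932.24.
SE(b₁) = √(MSE/Sₓₓ) = √(7932.24/22034) = 0.6.
df = n − 2 = 85.
t* = t_{0.05, 85} = 1.662978.
Margin = t* × SE = 1.662978 × 0.6 = 0.997787.
CI: 2.867 ± 0.997787 → (1.8692, 3.8648).
With 90% confidence, each one-unit increase in saturated fat intake is associated with a change of between 1.8692 and 3.8648 mg/dL in cholesterol level.

(1.8692, 3.8648)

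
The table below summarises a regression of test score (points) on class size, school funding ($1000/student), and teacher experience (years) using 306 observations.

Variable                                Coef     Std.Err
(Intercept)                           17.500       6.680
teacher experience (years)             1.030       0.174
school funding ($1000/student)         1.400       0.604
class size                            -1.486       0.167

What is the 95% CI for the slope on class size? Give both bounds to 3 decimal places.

(-1.815, -1.157)

Read off: b = -1.486, SE = 0.167 for class size.
df = n − k − 1 = 306 − 3 − 1 = 302.
t* = t_{0.025, 302} = 1.96785.
Margin = t* × SE = 1.96785 × 0.167 = 0.32863.
CI: -1.486 ± 0.32863 → (-1.815, -1.157).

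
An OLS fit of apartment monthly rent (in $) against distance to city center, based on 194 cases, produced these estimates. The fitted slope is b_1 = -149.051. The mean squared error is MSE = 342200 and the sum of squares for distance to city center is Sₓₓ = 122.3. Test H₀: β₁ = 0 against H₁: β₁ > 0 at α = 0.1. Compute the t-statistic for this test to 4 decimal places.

t = -2.8178

SE(b_1) = √(MSE/Sₓₓ) = √(342200/122.3) = 52.8965.
t = -149.051 / 52.8965 = -2.8178.
df = n − 2 = 192.
One-sided p ≈ 0.9973, which is ≥ 0.1, so fail to reject H₀.
The data do not give significant evidence that the true slope on distance to city center is positive.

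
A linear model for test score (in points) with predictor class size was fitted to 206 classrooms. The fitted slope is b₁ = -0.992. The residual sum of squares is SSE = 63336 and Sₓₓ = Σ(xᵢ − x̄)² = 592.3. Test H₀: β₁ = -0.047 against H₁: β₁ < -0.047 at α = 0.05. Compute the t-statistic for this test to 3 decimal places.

MSE = SSE/(n − 2) = 63336/204 = 310.471.
SE(b₁) = √(MSE/Sₓₓ) = √(310.471/592.3) = 0.724001.
t = (-0.992 − (-0.047)) / 0.724001 = -1.305.
df = n − 2 = 204.
One-sided p ≈ 0.0966, which is ≥ 0.05, so fail to reject H₀.
The data do not give significant evidence that the true slope on class size is below -0.047 points per unit.

t = -1.305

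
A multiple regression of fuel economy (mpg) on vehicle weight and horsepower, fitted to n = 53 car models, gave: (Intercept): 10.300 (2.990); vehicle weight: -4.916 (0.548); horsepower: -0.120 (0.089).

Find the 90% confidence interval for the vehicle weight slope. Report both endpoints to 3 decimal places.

(-5.834, -3.998)

Read off: b = -4.916, SE = 0.548 for vehicle weight.
df = n − k − 1 = 53 − 2 − 1 = 50.
t* = t_{0.05, 50} = 1.675905.
Margin = t* × SE = 1.675905 × 0.548 = 0.91840.
CI: -4.916 ± 0.91840 → (-5.834, -3.998).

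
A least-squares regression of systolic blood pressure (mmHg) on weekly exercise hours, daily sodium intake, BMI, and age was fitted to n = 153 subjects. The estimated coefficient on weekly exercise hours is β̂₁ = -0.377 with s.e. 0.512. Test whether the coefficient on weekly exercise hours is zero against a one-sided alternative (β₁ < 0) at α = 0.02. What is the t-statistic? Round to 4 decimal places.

H₀: β₁ = 0 vs H₁: β₁ < 0.
t = (β̂₁ − β₁⁰)/SE = -0.377 / 0.512 = -0.7363.
df = n − k − 1 = 153 − 4 − 1 = 148.
One-sided p ≈ 0.2313, which is ≥ 0.02, so fail to reject H₀.
The data do not give significant evidence that the true slope on weekly exercise hours is negative, holding the other predictors fixed.

t = -0.7363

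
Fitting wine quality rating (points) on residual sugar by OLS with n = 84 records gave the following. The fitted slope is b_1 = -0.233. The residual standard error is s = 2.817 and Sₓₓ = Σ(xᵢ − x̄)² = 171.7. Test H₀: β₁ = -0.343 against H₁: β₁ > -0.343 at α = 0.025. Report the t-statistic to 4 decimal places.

SE(b_1) = s/√Sₓₓ = 2.817/√171.7 = 0.214982.
t = (-0.233 − (-0.343)) / 0.214982 = 0.5117.
df = n − 2 = 82.
One-sided p ≈ 0.3051, which is ≥ 0.025, so fail to reject H₀.
The data do not give significant evidence that the true slope on residual sugar exceeds -0.343 points per unit.

t = 0.5117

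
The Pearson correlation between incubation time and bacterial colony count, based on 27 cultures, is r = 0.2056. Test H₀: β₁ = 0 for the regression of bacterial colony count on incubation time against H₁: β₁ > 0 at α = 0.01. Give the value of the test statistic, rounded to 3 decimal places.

t = 1.050

t = r·√(n − 2)/√(1 − r²) = 0.2056·√25/√0.957729 = 1.050.
df = n − 2 = 25.
One-sided p ≈ 0.1518, which is ≥ 0.01, so fail to reject H₀.
The data do not give significant evidence of a linear association between incubation time and bacterial colony count.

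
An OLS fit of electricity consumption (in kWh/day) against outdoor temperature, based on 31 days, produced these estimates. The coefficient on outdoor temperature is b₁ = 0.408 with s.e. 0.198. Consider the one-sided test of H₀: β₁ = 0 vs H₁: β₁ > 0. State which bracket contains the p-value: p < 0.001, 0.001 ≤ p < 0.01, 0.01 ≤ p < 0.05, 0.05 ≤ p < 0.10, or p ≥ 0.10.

0.01 ≤ p < 0.05

t = 0.408 / 0.198 = 2.061.
df = n − 2 = 31 − 2 = 29.
One-sided p = P(T_{29} > t) ≈ 0.0242.
So 0.01 ≤ p < 0.05.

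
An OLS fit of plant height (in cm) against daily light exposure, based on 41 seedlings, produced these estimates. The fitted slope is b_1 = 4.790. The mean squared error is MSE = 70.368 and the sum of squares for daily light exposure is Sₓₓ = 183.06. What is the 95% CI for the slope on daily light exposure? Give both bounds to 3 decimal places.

SE(b_1) = √(MSE/Sₓₓ) = √(70.368/183.06) = 0.619999.
df = n − 2 = 39.
t* = t_{0.025, 39} = 2.022691.
Margin = t* × SE = 2.022691 × 0.619999 = 1.25407.
CI: 4.790 ± 1.25407 → (3.536, 6.044).
With 95% confidence, each one-unit increase in daily light exposure is associated with a change of between 3.536 and 6.044 cm in plant height.

(3.536, 6.044)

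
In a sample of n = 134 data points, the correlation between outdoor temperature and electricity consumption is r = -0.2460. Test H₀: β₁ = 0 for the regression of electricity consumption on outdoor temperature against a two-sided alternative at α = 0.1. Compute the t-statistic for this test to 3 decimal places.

t = r·√(n − 2)/√(1 − r²) = -0.2460·√132/√0.939484 = -2.916.
df = n − 2 = 132.
Two-sided p ≈ 0.0042, which is < 0.1, so reject H₀.
There is evidence of a linear association between outdoor temperature and electricity consumption.

t = -2.916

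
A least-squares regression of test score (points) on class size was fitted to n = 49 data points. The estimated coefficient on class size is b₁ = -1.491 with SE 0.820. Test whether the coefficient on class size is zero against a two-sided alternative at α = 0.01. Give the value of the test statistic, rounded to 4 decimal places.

t = -1.8183

H₀: β₁ = 0 vs H₁: β₁ ≠ 0.
t = (b₁ − β₁⁰)/SE = -1.491 / 0.820 = -1.8183.
df = n − 2 = 49 − 2 = 47.
Two-sided p ≈ 0.0754, which is ≥ 0.01, so fail to reject H₀.
The data do not give significant evidence of an association between class size and test score.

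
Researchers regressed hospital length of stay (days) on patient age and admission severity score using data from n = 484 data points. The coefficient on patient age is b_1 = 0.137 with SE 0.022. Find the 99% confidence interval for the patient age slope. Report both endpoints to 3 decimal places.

df = n − k − 1 = 484 − 2 − 1 = 481.
t* = t_{0.005, 481} = 2.586089.
Margin = t* × SE = 2.586089 × 0.022 = 0.05689.
CI: 0.137 ± 0.05689 → (0.080, 0.194).
With 99% confidence, each one-unit increase in patient age is associated with a change of between 0.080 and 0.194 days in hospital length of stay, holding the other predictors fixed.

(0.080, 0.194)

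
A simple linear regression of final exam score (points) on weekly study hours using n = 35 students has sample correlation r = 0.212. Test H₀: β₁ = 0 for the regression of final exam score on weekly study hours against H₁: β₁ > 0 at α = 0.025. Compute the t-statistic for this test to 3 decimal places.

t = 1.246

t = r·√(n − 2)/√(1 − r²) = 0.212·√33/√0.955056 = 1.246.
df = n − 2 = 33.
One-sided p ≈ 0.1107, which is ≥ 0.025, so fail to reject H₀.
The data do not give significant evidence of a linear association between weekly study hours and final exam score.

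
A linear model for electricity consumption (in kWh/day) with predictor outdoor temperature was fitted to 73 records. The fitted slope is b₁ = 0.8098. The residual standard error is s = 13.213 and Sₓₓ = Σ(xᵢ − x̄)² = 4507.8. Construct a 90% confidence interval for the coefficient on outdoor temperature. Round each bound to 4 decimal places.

(0.4818, 1.1378)

SE(b₁) = s/√Sₓₓ = 13.213/√4507.8 = 0.196797.
df = n − 2 = 71.
t* = t_{0.05, 71} = 1.6666.
Margin = t* × SE = 1.6666 × 0.196797 = 0.327982.
CI: 0.8098 ± 0.327982 → (0.4818, 1.1378).
With 90% confidence, each one-unit increase in outdoor temperature is associated with a change of between 0.4818 and 1.1378 kWh/day in electricity consumption.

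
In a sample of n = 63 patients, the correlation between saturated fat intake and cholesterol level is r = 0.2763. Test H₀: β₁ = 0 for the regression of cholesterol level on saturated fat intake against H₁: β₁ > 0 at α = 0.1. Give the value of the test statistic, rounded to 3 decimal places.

t = r·√(n − 2)/√(1 − r²) = 0.2763·√61/√0.923658 = 2.245.
df = n − 2 = 61.
One-sided p ≈ 0.0142, which is < 0.1, so reject H₀.
There is evidence of a linear association between saturated fat intake and cholesterol level.

t = 2.245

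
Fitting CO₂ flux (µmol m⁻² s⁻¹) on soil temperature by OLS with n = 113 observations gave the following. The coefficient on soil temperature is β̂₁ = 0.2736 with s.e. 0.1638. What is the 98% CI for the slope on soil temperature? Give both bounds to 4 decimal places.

df = n − 2 = 113 − 2 = 111.
t* = t_{0.01, 111} = 2.360412.
Margin = t* × SE = 2.360412 × 0.1638 = 0.386636.
CI: 0.2736 ± 0.386636 → (-0.1130, 0.6602).
With 98% confidence, each one-unit increase in soil temperature is associated with a change of between -0.1130 and 0.6602 µmol m⁻² s⁻¹ in CO₂ flux.

(-0.1130, 0.6602)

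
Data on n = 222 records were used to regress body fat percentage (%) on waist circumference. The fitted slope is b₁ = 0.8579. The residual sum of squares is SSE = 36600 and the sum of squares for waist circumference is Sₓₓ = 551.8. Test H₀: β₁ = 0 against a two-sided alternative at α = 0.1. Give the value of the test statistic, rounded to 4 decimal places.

MSE = SSE/(n − 2) = 36600/220 = 166.364.
SE(b₁) = √(MSE/Sₓₓ) = √(166.364/551.8) = 0.549083.
t = 0.8579 / 0.549083 = 1.5624.
df = n − 2 = 220.
Two-sided p ≈ 0.1196, which is ≥ 0.1, so fail to reject H₀.
The data do not give significant evidence of an association between waist circumference and body fat percentage.

t = 1.5624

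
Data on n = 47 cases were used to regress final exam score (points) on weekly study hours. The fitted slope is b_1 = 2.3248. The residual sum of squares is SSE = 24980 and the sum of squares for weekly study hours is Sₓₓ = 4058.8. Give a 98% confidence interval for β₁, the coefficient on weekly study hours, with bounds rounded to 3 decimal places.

(1.433, 3.217)

MSE = SSE/(n − 2) = 24980/45 = 555.111.
SE(b_1) = √(MSE/Sₓₓ) = √(555.111/4058.8) = 0.369821.
df = n − 2 = 45.
t* = t_{0.01, 45} = 2.412116.
Margin = t* × SE = 2.412116 × 0.369821 = 0.89205.
CI: 2.3248 ± 0.89205 → (1.433, 3.217).
With 98% confidence, each one-unit increase in weekly study hours is associated with a change of between 1.433 and 3.217 points in final exam score.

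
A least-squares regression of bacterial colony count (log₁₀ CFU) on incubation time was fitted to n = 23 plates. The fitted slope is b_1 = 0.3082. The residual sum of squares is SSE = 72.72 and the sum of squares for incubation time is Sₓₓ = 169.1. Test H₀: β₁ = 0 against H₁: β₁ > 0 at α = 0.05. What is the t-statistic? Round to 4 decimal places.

t = 2.1537

MSE = SSE/(n − 2) = 72.72/21 = 3.46286.
SE(b_1) = √(MSE/Sₓₓ) = √(3.46286/169.1) = 0.143102.
t = 0.3082 / 0.143102 = 2.1537.
df = n − 2 = 21.
One-sided p ≈ 0.0215, which is < 0.05, so reject H₀.
There is evidence that the true slope on incubation time is positive.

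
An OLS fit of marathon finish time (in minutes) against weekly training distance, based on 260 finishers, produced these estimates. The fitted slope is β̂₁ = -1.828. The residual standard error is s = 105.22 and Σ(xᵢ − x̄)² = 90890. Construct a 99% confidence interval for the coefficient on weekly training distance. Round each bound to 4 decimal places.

SE(β̂₁) = s/√Sₓₓ = 105.22/√90890 = 0.349012.
df = n − 2 = 258.
t* = t_{0.005, 258} = 2.595019.
Margin = t* × SE = 2.595019 × 0.349012 = 0.905693.
CI: -1.828 ± 0.905693 → (-2.7337, -0.9223).
With 99% confidence, each one-unit increase in weekly training distance is associated with a change of between -2.7337 and -0.9223 minutes in marathon finish time.

(-2.7337, -0.9223)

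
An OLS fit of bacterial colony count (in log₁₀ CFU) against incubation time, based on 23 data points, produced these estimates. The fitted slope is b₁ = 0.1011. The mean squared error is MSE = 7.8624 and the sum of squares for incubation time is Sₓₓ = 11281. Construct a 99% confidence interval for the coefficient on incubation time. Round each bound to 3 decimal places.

(0.026, 0.176)

SE(b₁) = √(MSE/Sₓₓ) = √(7.8624/11281) = 0.0264.
df = n − 2 = 21.
t* = t_{0.005, 21} = 2.83136.
Margin = t* × SE = 2.83136 × 0.0264 = 0.07475.
CI: 0.1011 ± 0.07475 → (0.026, 0.176).
With 99% confidence, each one-unit increase in incubation time is associated with a change of between 0.026 and 0.176 log₁₀ CFU in bacterial colony count.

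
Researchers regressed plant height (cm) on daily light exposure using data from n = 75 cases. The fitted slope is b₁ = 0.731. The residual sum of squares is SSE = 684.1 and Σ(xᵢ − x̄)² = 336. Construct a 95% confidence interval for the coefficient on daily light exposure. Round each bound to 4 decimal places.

MSE = SSE/(n − 2) = 684.1/73 = 9.37123.
SE(b₁) = √(MSE/Sₓₓ) = √(9.37123/336) = 0.167005.
df = n − 2 = 73.
t* = t_{0.025, 73} = 1.992997.
Margin = t* × SE = 1.992997 × 0.167005 = 0.332840.
CI: 0.731 ± 0.332840 → (0.3982, 1.0638).
With 95% confidence, each one-unit increase in daily light exposure is associated with a change of between 0.3982 and 1.0638 cm in plant height.

(0.3982, 1.0638)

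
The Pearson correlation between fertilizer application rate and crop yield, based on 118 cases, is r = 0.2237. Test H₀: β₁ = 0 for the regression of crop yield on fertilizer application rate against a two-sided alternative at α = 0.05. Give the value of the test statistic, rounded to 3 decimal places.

t = 2.472

t = r·√(n − 2)/√(1 − r²) = 0.2237·√116/√0.949958 = 2.472.
df = n − 2 = 116.
Two-sided p ≈ 0.0149, which is < 0.05, so reject H₀.
There is evidence of a linear association between fertilizer application rate and crop yield.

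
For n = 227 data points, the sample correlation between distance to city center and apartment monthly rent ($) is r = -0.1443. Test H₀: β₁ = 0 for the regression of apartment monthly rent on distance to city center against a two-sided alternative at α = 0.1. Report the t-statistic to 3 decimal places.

t = -2.187

t = r·√(n − 2)/√(1 − r²) = -0.1443·√225/√0.979178 = -2.187.
df = n − 2 = 225.
Two-sided p ≈ 0.0297, which is < 0.1, so reject H₀.
There is evidence of a linear association between distance to city center and apartment monthly rent.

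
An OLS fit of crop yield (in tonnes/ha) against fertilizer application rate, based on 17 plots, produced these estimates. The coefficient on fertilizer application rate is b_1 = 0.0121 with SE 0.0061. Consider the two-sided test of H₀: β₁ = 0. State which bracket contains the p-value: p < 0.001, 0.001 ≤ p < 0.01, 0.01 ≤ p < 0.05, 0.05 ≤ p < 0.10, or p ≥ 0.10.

0.05 ≤ p < 0.10

t = 0.0121 / 0.0061 = 1.984.
df = n − 2 = 17 − 2 = 15.
Two-sided p = 2·P(T_{15} > |t|) ≈ 0.0659.
So 0.05 ≤ p < 0.10.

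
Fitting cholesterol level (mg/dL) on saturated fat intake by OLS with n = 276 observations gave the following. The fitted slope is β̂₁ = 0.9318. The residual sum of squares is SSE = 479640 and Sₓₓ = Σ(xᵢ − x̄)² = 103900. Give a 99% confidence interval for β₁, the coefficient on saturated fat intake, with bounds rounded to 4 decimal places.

MSE = SSE/(n − 2) = 479640/274 = 1750.51.
SE(β̂₁) = √(MSE/Sₓₓ) = √(1750.51/103900) = 0.1298.
df = n − 2 = 274.
t* = t_{0.005, 274} = 2.593891.
Margin = t* × SE = 2.593891 × 0.1298 = 0.336687.
CI: 0.9318 ± 0.336687 → (0.5951, 1.2685).
With 99% confidence, each one-unit increase in saturated fat intake is associated with a change of between 0.5951 and 1.2685 mg/dL in cholesterol level.

(0.5951, 1.2685)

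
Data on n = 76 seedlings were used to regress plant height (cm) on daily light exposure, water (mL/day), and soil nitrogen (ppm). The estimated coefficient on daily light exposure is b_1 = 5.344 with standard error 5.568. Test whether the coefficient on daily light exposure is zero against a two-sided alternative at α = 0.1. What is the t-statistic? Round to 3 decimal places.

t = 0.960

H₀: β₁ = 0 vs H₁: β₁ ≠ 0.
t = (b_1 − β₁⁰)/SE = 5.344 / 5.568 = 0.960.
df = n − k − 1 = 76 − 3 − 1 = 72.
Two-sided p ≈ 0.3404, which is ≥ 0.1, so fail to reject H₀.
The data do not give significant evidence of an association between daily light exposure and plant height, after adjusting for the other predictors.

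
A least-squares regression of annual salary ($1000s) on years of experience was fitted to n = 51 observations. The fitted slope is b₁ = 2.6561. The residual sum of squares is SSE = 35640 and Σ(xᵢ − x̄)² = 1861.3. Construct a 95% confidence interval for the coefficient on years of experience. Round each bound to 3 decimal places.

MSE = SSE/(n − 2) = 35640/49 = 727.347.
SE(b₁) = √(MSE/Sₓₓ) = √(727.347/1861.3) = 0.625119.
df = n − 2 = 49.
t* = t_{0.025, 49} = 2.009575.
Margin = t* × SE = 2.009575 × 0.625119 = 1.25622.
CI: 2.6561 ± 1.25622 → (1.400, 3.912).
With 95% confidence, each one-unit increase in years of experience is associated with a change of between 1.400 and 3.912 $1000s in annual salary.

(1.400, 3.912)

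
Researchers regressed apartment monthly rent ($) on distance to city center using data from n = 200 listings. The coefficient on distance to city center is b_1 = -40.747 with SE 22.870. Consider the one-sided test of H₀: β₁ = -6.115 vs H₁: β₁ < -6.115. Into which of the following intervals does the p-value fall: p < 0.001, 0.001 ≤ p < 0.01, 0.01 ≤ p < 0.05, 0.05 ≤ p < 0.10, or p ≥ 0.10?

0.05 ≤ p < 0.10

t = (-40.747 − (-6.115)) / 22.870 = -1.514.
df = n − 2 = 200 − 2 = 198.
One-sided p = P(T_{198} < t) ≈ 0.0658.
So 0.05 ≤ p < 0.10.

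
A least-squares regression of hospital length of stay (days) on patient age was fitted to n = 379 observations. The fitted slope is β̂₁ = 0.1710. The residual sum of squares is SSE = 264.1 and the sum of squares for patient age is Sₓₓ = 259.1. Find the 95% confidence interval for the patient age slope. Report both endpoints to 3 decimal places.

(0.069, 0.273)

MSE = SSE/(n − 2) = 264.1/377 = 0.700531.
SE(β̂₁) = √(MSE/Sₓₓ) = √(0.700531/259.1) = 0.0519972.
df = n − 2 = 377.
t* = t_{0.025, 377} = 1.966276.
Margin = t* × SE = 1.966276 × 0.0519972 = 0.10224.
CI: 0.1710 ± 0.10224 → (0.069, 0.273).
With 95% confidence, each one-unit increase in patient age is associated with a change of between 0.069 and 0.273 days in hospital length of stay.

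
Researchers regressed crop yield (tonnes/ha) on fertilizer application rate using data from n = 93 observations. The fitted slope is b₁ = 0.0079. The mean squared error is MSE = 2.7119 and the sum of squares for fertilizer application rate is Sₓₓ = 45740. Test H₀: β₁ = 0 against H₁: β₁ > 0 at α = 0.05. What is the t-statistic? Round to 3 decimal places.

t = 1.026

SE(b₁) = √(MSE/Sₓₓ) = √(2.7119/45740) = 0.00769997.
t = 0.0079 / 0.00769997 = 1.026.
df = n − 2 = 91.
One-sided p ≈ 0.1538, which is ≥ 0.05, so fail to reject H₀.
The data do not give significant evidence that the true slope on fertilizer application rate is positive.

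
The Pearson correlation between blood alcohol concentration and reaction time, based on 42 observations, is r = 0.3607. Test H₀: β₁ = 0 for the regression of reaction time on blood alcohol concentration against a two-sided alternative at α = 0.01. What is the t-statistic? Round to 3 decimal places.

t = r·√(n − 2)/√(1 − r²) = 0.3607·√40/√0.869896 = 2.446.
df = n − 2 = 40.
Two-sided p ≈ 0.0189, which is ≥ 0.01, so fail to reject H₀.
The data do not give significant evidence of a linear association between blood alcohol concentration and reaction time.

t = 2.446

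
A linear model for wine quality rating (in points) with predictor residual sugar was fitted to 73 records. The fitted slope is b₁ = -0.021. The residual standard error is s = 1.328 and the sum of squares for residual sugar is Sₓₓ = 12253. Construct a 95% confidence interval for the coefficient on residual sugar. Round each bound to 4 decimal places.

SE(b₁) = s/√Sₓₓ = 1.328/√12253 = 0.0119971.
df = n − 2 = 71.
t* = t_{0.025, 71} = 1.993943.
Margin = t* × SE = 1.993943 × 0.0119971 = 0.023922.
CI: -0.021 ± 0.023922 → (-0.0449, 0.0029).
With 95% confidence, each one-unit increase in residual sugar is associated with a change of between -0.0449 and 0.0029 points in wine quality rating.

(-0.0449, 0.0029)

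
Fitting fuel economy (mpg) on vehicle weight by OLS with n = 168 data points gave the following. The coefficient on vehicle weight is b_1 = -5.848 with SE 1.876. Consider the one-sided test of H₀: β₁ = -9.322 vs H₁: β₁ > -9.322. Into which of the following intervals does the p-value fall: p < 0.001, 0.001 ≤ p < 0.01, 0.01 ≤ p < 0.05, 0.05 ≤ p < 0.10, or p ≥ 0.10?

t = (-5.848 − (-9.322)) / 1.876 = 1.852.
df = n − 2 = 168 − 2 = 166.
One-sided p = P(T_{166} > t) ≈ 0.0329.
So 0.01 ≤ p < 0.05.

0.01 ≤ p < 0.05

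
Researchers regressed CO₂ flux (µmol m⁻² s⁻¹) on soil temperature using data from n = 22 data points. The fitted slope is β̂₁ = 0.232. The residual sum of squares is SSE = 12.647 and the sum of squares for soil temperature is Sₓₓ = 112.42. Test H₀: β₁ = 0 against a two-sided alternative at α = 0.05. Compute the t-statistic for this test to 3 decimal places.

t = 3.093

MSE = SSE/(n − 2) = 12.647/20 = 0.63235.
SE(β̂₁) = √(MSE/Sₓₓ) = √(0.63235/112.42) = 0.0749993.
t = 0.232 / 0.0749993 = 3.093.
df = n − 2 = 20.
Two-sided p ≈ 0.0057, which is < 0.05, so reject H₀.
There is evidence that soil temperature is associated with CO₂ flux.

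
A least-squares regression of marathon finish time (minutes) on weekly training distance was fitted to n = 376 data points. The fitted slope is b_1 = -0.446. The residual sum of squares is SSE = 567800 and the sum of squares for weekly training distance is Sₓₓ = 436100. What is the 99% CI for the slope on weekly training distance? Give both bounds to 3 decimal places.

MSE = SSE/(n − 2) = 567800/374 = 1518.18.
SE(b_1) = √(MSE/Sₓₓ) = √(1518.18/436100) = 0.0590023.
df = n − 2 = 374.
t* = t_{0.005, 374} = 2.589039.
Margin = t* × SE = 2.589039 × 0.0590023 = 0.15276.
CI: -0.446 ± 0.15276 → (-0.599, -0.293).
With 99% confidence, each one-unit increase in weekly training distance is associated with a change of between -0.599 and -0.293 minutes in marathon finish time.

(-0.599, -0.293)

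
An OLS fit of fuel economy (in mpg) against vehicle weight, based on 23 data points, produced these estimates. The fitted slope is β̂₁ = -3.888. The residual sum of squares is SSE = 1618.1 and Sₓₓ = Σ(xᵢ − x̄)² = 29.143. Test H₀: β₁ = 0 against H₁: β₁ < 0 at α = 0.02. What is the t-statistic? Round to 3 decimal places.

t = -2.391

MSE = SSE/(n − 2) = 1618.1/21 = 77.0524.
SE(β̂₁) = √(MSE/Sₓₓ) = √(77.0524/29.143) = 1.62602.
t = -3.888 / 1.62602 = -2.391.
df = n − 2 = 21.
One-sided p ≈ 0.0131, which is < 0.02, so reject H₀.
There is evidence that the true slope on vehicle weight is negative.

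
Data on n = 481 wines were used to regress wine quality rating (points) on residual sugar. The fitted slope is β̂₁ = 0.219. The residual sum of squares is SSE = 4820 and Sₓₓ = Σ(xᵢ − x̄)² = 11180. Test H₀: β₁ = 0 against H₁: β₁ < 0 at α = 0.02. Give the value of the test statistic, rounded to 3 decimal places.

t = 7.300

MSE = SSE/(n − 2) = 4820/479 = 10.0626.
SE(β̂₁) = √(MSE/Sₓₓ) = √(10.0626/11180) = 0.0300009.
t = 0.219 / 0.0300009 = 7.300.
df = n − 2 = 479.
One-sided p ≈ 1.0000, which is ≥ 0.02, so fail to reject H₀.
The data do not give significant evidence that the true slope on residual sugar is negative.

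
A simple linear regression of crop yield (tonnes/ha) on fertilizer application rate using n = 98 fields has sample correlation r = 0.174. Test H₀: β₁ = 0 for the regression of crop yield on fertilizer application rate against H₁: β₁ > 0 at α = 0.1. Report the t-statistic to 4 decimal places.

t = r·√(n − 2)/√(1 − r²) = 0.174·√96/√0.969724 = 1.7313.
df = n − 2 = 96.
One-sided p ≈ 0.0433, which is < 0.1, so reject H₀.
There is evidence of a linear association between fertilizer application rate and crop yield.

t = 1.7313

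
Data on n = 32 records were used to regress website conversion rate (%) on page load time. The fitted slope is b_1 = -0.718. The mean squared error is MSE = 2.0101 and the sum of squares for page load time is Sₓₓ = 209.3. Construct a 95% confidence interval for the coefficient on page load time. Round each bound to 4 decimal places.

SE(b_1) = √(MSE/Sₓₓ) = √(2.0101/209.3) = 0.0979996.
df = n − 2 = 30.
t* = t_{0.025, 30} = 2.042272.
Margin = t* × SE = 2.042272 × 0.0979996 = 0.200142.
CI: -0.718 ± 0.200142 → (-0.9181, -0.5179).
With 95% confidence, each one-unit increase in page load time is associated with a change of between -0.9181 and -0.5179 % in website conversion rate.

(-0.9181, -0.5179)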